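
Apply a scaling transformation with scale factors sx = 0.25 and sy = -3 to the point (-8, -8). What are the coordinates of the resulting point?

Scaling matrix:
[[0.25, 0], [0, -3]]
Result: (-8 × 0.25, -8 × -3) = (-2, 24)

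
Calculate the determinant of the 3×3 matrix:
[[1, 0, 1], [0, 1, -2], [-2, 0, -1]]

Expansion along first row:
det = 1·det([[1,-2],[0,-1]]) - 0·det([[0,-2],[-2,-1]]) + 1·det([[0,1],[-2,0]])
    = 1·(1·-1 - -2·0) - 0·(0·-1 - -2·-2) + 1·(0·0 - 1·-2)
    = 1·-1 - 0·-4 + 1·2
    = -1 + 0 + 2 = 1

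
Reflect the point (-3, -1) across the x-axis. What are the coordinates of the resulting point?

Reflection across x-axis: (-3, -1) → (-3, 1)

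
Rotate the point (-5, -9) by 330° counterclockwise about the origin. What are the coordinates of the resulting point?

Rotation matrix for 330°: [[cos 330°, -sin 330°], [sin 330°, cos 330°]] ≈ [[0.866025, 0.500000], [-0.500000, 0.866025]]
[[0.866025, 0.500000], [-0.500000, 0.866025]] × [-5, -9]ᵀ ≈ [-8.8301, -5.2942]ᵀ
Result: (-8.8301, -5.2942)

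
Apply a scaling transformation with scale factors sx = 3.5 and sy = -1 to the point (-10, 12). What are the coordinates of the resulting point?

Scaling matrix:
[[3.50, 0], [0, -1]]
Result: (-10 × 3.5, 12 × -1) = (-35, -12)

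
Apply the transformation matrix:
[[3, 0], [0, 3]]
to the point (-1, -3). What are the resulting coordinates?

Matrix multiplication:
[[3, 0], [0, 3]] × [-1, -3]ᵀ
= [(3)(-1) + (0)(-3), (0)(-1) + (3)(-3)]ᵀ
= [-3, -9]ᵀ
Result: (-3, -9)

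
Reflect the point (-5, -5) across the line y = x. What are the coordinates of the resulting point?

Reflection across line y = x: (-5, -5) → (-5, -5)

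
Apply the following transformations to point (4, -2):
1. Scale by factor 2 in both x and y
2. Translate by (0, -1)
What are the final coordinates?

Step 1: Scale (4, -2) by 2 → (8, -4)
Step 2: Translate by (0, -1) → (8, -5)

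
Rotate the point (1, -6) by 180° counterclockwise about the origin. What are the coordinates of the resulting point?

Rotation matrix for 180°: [[cos 180°, -sin 180°], [sin 180°, cos 180°]] = [[-1, 0], [0, -1]]
[[-1, 0], [0, -1]] × [1, -6]ᵀ = [-1, 6]ᵀ
Result: (-1, 6)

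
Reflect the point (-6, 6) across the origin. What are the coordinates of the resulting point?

Reflection across origin: (-6, 6) → (6, -6)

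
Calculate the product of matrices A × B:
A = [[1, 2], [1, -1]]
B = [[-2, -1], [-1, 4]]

Matrix multiplication:
C[0][0] = 1×-2 + 2×-1 = -4
C[0][1] = 1×-1 + 2×4 = 7
C[1][0] = 1×-2 + -1×-1 = -1
C[1][1] = 1×-1 + -1×4 = -5
Result: [[-4, 7], [-1, -5]]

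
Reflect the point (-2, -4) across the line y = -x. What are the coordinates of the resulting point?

Reflection across line y = -x: (-2, -4) → (4, 2)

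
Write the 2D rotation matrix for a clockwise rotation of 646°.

Rotation matrix formula: [[cos θ, -sin θ], [sin θ, cos θ]]
A clockwise rotation by 646° is equivalent to a counterclockwise rotation by -646°.
For θ = -646°:
cos(-646°) = 0.2756
sin(-646°) = 0.9613
Result: [[0.2756, -0.9613], [0.9613, 0.2756]]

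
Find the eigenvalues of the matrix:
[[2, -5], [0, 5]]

Characteristic equation: det(A - λI) = 0
λ² - (trace)λ + (det) = 0
trace = 2 + 5 = 7, det = (2)(5) - (-5)(0) = 10
λ² - (7)λ + (10) = 0
λ = (7 ± √((7)² - 4·(10))) / 2 = (7 ± √9) / 2
Solving: λ = 2, 5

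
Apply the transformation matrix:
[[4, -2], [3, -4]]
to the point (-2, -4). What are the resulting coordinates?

Matrix multiplication:
[[4, -2], [3, -4]] × [-2, -4]ᵀ
= [(4)(-2) + (-2)(-4), (3)(-2) + (-4)(-4)]ᵀ
= [0, 10]ᵀ
Result: (0, 10)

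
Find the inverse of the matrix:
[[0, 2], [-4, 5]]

For [[a,b],[c,d]], inverse = (1/det)·[[d,-b],[-c,a]]
det = (0)(5) - (2)(-4) = 0 - -8 = 8
Inverse = (1/8)·[[5, -2], [4, 0]]
= [[5/8, -1/4], [1/2, 0]]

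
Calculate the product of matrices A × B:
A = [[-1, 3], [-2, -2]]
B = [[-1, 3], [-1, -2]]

Matrix multiplication:
C[0][0] = -1×-1 + 3×-1 = -2
C[0][1] = -1×3 + 3×-2 = -9
C[1][0] = -2×-1 + -2×-1 = 4
C[1][1] = -2×3 + -2×-2 = -2
Result: [[-2, -9], [4, -2]]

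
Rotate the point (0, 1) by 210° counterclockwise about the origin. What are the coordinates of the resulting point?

Rotation matrix for 210°: [[cos 210°, -sin 210°], [sin 210°, cos 210°]] ≈ [[-0.866025, 0.500000], [-0.500000, -0.866025]]
[[-0.866025, 0.500000], [-0.500000, -0.866025]] × [0, 1]ᵀ ≈ [0.5000, -0.8660]ᵀ
Result: (0.5000, -0.8660)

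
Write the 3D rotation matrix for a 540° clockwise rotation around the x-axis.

Rotation matrix for clockwise 540° around x-axis:
A clockwise rotation by 540° is a counterclockwise rotation by -540°.
cos(-540°) = -1, sin(-540°) = 0
Result: [[1, 0, 0], [0, -1, 0], [0, 0, -1]]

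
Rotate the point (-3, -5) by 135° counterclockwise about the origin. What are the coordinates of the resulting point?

Rotation matrix for 135°: [[cos 135°, -sin 135°], [sin 135°, cos 135°]] ≈ [[-0.707107, -0.707107], [0.707107, -0.707107]]
[[-0.707107, -0.707107], [0.707107, -0.707107]] × [-3, -5]ᵀ ≈ [5.6569, 1.4142]ᵀ
Result: (5.6569, 1.4142)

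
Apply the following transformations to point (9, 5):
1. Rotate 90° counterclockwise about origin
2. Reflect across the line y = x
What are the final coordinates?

Step 1: Rotate 90° → (-5, 9)
Step 2: Reflect across line y = x → (9, -5)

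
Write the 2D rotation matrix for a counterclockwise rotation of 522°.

Rotation matrix formula: [[cos θ, -sin θ], [sin θ, cos θ]]
For θ = 522°:
cos(522°) = -0.9511
sin(522°) = 0.3090
Result: [[-0.9511, -0.3090], [0.3090, -0.9511]]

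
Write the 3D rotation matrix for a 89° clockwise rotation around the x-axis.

Rotation matrix for clockwise 89° around x-axis:
A clockwise rotation by 89° is a counterclockwise rotation by -89°.
cos(-89°) = 0.0175, sin(-89°) = -0.9998
Result: [[1, 0, 0], [0, 0.0175, 0.9998], [0, -0.9998, 0.0175]]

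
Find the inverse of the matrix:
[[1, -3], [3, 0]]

For [[a,b],[c,d]], inverse = (1/det)·[[d,-b],[-c,a]]
det = (1)(0) - (-3)(3) = 0 - -9 = 9
Inverse = (1/9)·[[0, 3], [-3, 1]]
= [[0, 1/3], [-1/3, 1/9]]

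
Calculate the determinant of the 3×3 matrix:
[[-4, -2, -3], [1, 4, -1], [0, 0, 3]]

Expansion along first row:
det = -4·det([[4,-1],[0,3]]) - -2·det([[1,-1],[0,3]]) + -3·det([[1,4],[0,0]])
    = -4·(4·3 - -1·0) - -2·(1·3 - -1·0) + -3·(1·0 - 4·0)
    = -4·12 - -2·3 + -3·0
    = -48 + 6 + 0 = -42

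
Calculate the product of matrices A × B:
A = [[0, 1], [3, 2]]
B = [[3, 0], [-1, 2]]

Matrix multiplication:
C[0][0] = 0×3 + 1×-1 = -1
C[0][1] = 0×0 + 1×2 = 2
C[1][0] = 3×3 + 2×-1 = 7
C[1][1] = 3×0 + 2×2 = 4
Result: [[-1, 2], [7, 4]]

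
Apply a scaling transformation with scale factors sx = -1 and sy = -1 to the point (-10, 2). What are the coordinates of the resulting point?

Scaling matrix:
[[-1, 0], [0, -1]]
Result: (-10 × -1, 2 × -1) = (10, -2)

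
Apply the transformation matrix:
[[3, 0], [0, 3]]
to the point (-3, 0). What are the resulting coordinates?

Matrix multiplication:
[[3, 0], [0, 3]] × [-3, 0]ᵀ
= [(3)(-3) + (0)(0), (0)(-3) + (3)(0)]ᵀ
= [-9, 0]ᵀ
Result: (-9, 0)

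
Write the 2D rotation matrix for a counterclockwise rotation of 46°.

Rotation matrix formula: [[cos θ, -sin θ], [sin θ, cos θ]]
For θ = 46°:
cos(46°) = 0.6947
sin(46°) = 0.7193
Result: [[0.6947, -0.7193], [0.7193, 0.6947]]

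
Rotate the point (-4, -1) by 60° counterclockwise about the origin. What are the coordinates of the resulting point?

Rotation matrix for 60°: [[cos 60°, -sin 60°], [sin 60°, cos 60°]] ≈ [[0.500000, -0.866025], [0.866025, 0.500000]]
[[0.500000, -0.866025], [0.866025, 0.500000]] × [-4, -1]ᵀ ≈ [-1.1340, -3.9641]ᵀ
Result: (-1.1340, -3.9641)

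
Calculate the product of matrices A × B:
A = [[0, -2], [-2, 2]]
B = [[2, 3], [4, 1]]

Matrix multiplication:
C[0][0] = 0×2 + -2×4 = -8
C[0][1] = 0×3 + -2×1 = -2
C[1][0] = -2×2 + 2×4 = 4
C[1][1] = -2×3 + 2×1 = -4
Result: [[-8, -2], [4, -4]]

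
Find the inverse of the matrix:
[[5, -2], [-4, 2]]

For [[a,b],[c,d]], inverse = (1/det)·[[d,-b],[-c,a]]
det = (5)(2) - (-2)(-4) = 10 - 8 = 2
Inverse = (1/2)·[[2, 2], [4, 5]]
= [[1, 1], [2, 5/2]]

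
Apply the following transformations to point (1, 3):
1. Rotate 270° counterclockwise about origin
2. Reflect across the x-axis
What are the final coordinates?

Step 1: Rotate 270° → (3, -1)
Step 2: Reflect across x-axis → (3, 1)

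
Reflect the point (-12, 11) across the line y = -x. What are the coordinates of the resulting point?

Reflection across line y = -x: (-12, 11) → (-11, 12)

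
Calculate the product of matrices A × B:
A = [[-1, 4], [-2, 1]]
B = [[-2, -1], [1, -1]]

Matrix multiplication:
C[0][0] = -1×-2 + 4×1 = 6
C[0][1] = -1×-1 + 4×-1 = -3
C[1][0] = -2×-2 + 1×1 = 5
C[1][1] = -2×-1 + 1×-1 = 1
Result: [[6, -3], [5, 1]]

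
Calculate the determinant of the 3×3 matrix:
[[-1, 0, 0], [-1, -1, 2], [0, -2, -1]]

Expansion along first row:
det = -1·det([[-1,2],[-2,-1]]) - 0·det([[-1,2],[0,-1]]) + 0·det([[-1,-1],[0,-2]])
    = -1·(-1·-1 - 2·-2) - 0·(-1·-1 - 2·0) + 0·(-1·-2 - -1·0)
    = -1·5 - 0·1 + 0·2
    = -5 + 0 + 0 = -5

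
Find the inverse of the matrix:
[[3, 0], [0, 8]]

For [[a,b],[c,d]], inverse = (1/det)·[[d,-b],[-c,a]]
det = (3)(8) - (0)(0) = 24 - 0 = 24
Inverse = (1/24)·[[8, 0], [0, 3]]
= [[1/3, 0], [0, 1/8]]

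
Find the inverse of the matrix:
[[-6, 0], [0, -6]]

For [[a,b],[c,d]], inverse = (1/det)·[[d,-b],[-c,a]]
det = (-6)(-6) - (0)(0) = 36 - 0 = 36
Inverse = (1/36)·[[-6, 0], [0, -6]]
= [[-1/6, 0], [0, -1/6]]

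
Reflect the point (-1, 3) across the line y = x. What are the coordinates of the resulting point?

Reflection across line y = x: (-1, 3) → (3, -1)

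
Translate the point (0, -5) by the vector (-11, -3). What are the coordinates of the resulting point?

Translation by (-11, -3) (homogeneous matrix [[1, 0, -11], [0, 1, -3], [0, 0, 1]]):
x' = 0 + -11 = -11
y' = -5 + -3 = -8
Result: (-11, -8)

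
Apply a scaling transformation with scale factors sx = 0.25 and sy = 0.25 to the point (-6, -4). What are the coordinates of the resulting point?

Scaling matrix:
[[0.25, 0], [0, 0.25]]
Result: (-6 × 0.25, -4 × 0.25) = (-1.5, -1)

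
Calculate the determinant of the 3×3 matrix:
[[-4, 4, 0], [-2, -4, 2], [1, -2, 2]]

Expansion along first row:
det = -4·det([[-4,2],[-2,2]]) - 4·det([[-2,2],[1,2]]) + 0·det([[-2,-4],[1,-2]])
    = -4·(-4·2 - 2·-2) - 4·(-2·2 - 2·1) + 0·(-2·-2 - -4·1)
    = -4·-4 - 4·-6 + 0·8
    = 16 + 24 + 0 = 40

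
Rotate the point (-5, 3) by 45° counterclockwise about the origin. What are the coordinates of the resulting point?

Rotation matrix for 45°: [[cos 45°, -sin 45°], [sin 45°, cos 45°]] ≈ [[0.707107, -0.707107], [0.707107, 0.707107]]
[[0.707107, -0.707107], [0.707107, 0.707107]] × [-5, 3]ᵀ ≈ [-5.6569, -1.4142]ᵀ
Result: (-5.6569, -1.4142)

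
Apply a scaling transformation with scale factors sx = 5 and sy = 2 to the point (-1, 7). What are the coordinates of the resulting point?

Scaling matrix:
[[5, 0], [0, 2]]
Result: (-1 × 5, 7 × 2) = (-5, 14)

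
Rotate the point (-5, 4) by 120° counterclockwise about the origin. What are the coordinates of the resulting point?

Rotation matrix for 120°: [[cos 120°, -sin 120°], [sin 120°, cos 120°]] ≈ [[-0.500000, -0.866025], [0.866025, -0.500000]]
[[-0.500000, -0.866025], [0.866025, -0.500000]] × [-5, 4]ᵀ ≈ [-0.9641, -6.3301]ᵀ
Result: (-0.9641, -6.3301)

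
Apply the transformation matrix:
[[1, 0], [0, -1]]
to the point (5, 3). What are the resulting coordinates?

Matrix multiplication:
[[1, 0], [0, -1]] × [5, 3]ᵀ
= [(1)(5) + (0)(3), (0)(5) + (-1)(3)]ᵀ
= [5, -3]ᵀ
Result: (5, -3)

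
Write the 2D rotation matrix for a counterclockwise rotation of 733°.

Rotation matrix formula: [[cos θ, -sin θ], [sin θ, cos θ]]
For θ = 733°:
cos(733°) = 0.9744
sin(733°) = 0.2250
Result: [[0.9744, -0.2250], [0.2250, 0.9744]]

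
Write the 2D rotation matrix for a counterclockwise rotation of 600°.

Rotation matrix formula: [[cos θ, -sin θ], [sin θ, cos θ]]
For θ = 600°:
cos(600°) = -1/2
sin(600°) = -√3/2
Result: [[-1/2, √3/2], [-√3/2, -1/2]]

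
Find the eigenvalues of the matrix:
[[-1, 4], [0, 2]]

Characteristic equation: det(A - λI) = 0
λ² - (trace)λ + (det) = 0
trace = -1 + 2 = 1, det = (-1)(2) - (4)(0) = -2
λ² - (1)λ + (-2) = 0
λ = (1 ± √((1)² - 4·(-2))) / 2 = (1 ± √9) / 2
Solving: λ = -1, 2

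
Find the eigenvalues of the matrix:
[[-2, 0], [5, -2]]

Characteristic equation: det(A - λI) = 0
λ² - (trace)λ + (det) = 0
trace = -2 + -2 = -4, det = (-2)(-2) - (0)(5) = 4
λ² - (-4)λ + (4) = 0
λ = (-4 ± √((-4)² - 4·(4))) / 2 = (-4 ± √0) / 2
Solving: λ = -2, -2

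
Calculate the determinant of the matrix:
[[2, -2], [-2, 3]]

For a 2×2 matrix [[a, b], [c, d]], det = ad - bc
det = (2)(3) - (-2)(-2) = 6 - 4 = 2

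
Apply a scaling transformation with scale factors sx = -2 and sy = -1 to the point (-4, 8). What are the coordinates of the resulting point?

Scaling matrix:
[[-2, 0], [0, -1]]
Result: (-4 × -2, 8 × -1) = (8, -8)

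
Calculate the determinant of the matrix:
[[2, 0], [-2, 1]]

For a 2×2 matrix [[a, b], [c, d]], det = ad - bc
det = (2)(1) - (0)(-2) = 2 - 0 = 2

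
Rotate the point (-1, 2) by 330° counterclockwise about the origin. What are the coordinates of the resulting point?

Rotation matrix for 330°: [[cos 330°, -sin 330°], [sin 330°, cos 330°]] ≈ [[0.866025, 0.500000], [-0.500000, 0.866025]]
[[0.866025, 0.500000], [-0.500000, 0.866025]] × [-1, 2]ᵀ ≈ [0.1340, 2.2321]ᵀ
Result: (0.1340, 2.2321)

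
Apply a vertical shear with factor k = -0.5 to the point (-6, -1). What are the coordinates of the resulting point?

Shear matrix for vertical shear with factor k = -0.5:
[[1, 0], [-0.50, 1]]
Result: (-6, -1) → (-6, 2)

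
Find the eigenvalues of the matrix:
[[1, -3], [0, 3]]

Characteristic equation: det(A - λI) = 0
λ² - (trace)λ + (det) = 0
trace = 1 + 3 = 4, det = (1)(3) - (-3)(0) = 3
λ² - (4)λ + (3) = 0
λ = (4 ± √((4)² - 4·(3))) / 2 = (4 ± √4) / 2
Solving: λ = 1, 3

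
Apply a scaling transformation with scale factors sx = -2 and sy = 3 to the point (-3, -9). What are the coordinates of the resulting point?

Scaling matrix:
[[-2, 0], [0, 3]]
Result: (-3 × -2, -9 × 3) = (6, -27)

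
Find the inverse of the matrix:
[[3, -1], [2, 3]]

For [[a,b],[c,d]], inverse = (1/det)·[[d,-b],[-c,a]]
det = (3)(3) - (-1)(2) = 9 - -2 = 11
Inverse = (1/11)·[[3, 1], [-2, 3]]
= [[3/11, 1/11], [-2/11, 3/11]]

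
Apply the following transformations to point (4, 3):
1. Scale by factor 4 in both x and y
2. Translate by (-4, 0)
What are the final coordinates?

Step 1: Scale (4, 3) by 4 → (16, 12)
Step 2: Translate by (-4, 0) → (12, 12)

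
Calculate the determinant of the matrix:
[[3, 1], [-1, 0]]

For a 2×2 matrix [[a, b], [c, d]], det = ad - bc
det = (3)(0) - (1)(-1) = 0 - -1 = 1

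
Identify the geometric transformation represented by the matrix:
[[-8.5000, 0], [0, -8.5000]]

This matrix represents: uniform scaling by factor -8.5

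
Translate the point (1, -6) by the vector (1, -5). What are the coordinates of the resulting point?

Translation by (1, -5) (homogeneous matrix [[1, 0, 1], [0, 1, -5], [0, 0, 1]]):
x' = 1 + 1 = 2
y' = -6 + -5 = -11
Result: (2, -11)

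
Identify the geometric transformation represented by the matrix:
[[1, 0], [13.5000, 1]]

This matrix represents: vertical shear with factor 13.5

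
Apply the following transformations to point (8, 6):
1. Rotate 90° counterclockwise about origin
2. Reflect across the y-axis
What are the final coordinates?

Step 1: Rotate 90° → (-6, 8)
Step 2: Reflect across y-axis → (6, 8)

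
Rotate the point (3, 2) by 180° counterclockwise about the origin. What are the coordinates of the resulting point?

Rotation matrix for 180°: [[cos 180°, -sin 180°], [sin 180°, cos 180°]] = [[-1, 0], [0, -1]]
[[-1, 0], [0, -1]] × [3, 2]ᵀ = [-3, -2]ᵀ
Result: (-3, -2)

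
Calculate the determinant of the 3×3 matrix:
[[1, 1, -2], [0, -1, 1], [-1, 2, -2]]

Expansion along first row:
det = 1·det([[-1,1],[2,-2]]) - 1·det([[0,1],[-1,-2]]) + -2·det([[0,-1],[-1,2]])
    = 1·(-1·-2 - 1·2) - 1·(0·-2 - 1·-1) + -2·(0·2 - -1·-1)
    = 1·0 - 1·1 + -2·-1
    = 0 + -1 + 2 = 1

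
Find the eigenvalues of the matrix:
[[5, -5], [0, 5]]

Characteristic equation: det(A - λI) = 0
λ² - (trace)λ + (det) = 0
trace = 5 + 5 = 10, det = (5)(5) - (-5)(0) = 25
λ² - (10)λ + (25) = 0
λ = (10 ± √((10)² - 4·(25))) / 2 = (10 ± √0) / 2
Solving: λ = 5, 5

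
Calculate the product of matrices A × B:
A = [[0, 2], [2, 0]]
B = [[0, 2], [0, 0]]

Matrix multiplication:
C[0][0] = 0×0 + 2×0 = 0
C[0][1] = 0×2 + 2×0 = 0
C[1][0] = 2×0 + 0×0 = 0
C[1][1] = 2×2 + 0×0 = 4
Result: [[0, 0], [0, 4]]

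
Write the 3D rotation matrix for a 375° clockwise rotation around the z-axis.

Rotation matrix for clockwise 375° around z-axis:
A clockwise rotation by 375° is a counterclockwise rotation by -375°.
cos(-375°) = 0.9659, sin(-375°) = -0.2588
Result: [[0.9659, 0.2588, 0], [-0.2588, 0.9659, 0], [0, 0, 1]]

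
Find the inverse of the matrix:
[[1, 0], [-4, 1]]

For [[a,b],[c,d]], inverse = (1/det)·[[d,-b],[-c,a]]
det = (1)(1) - (0)(-4) = 1 - 0 = 1
Inverse = [[1, 0], [4, 1]]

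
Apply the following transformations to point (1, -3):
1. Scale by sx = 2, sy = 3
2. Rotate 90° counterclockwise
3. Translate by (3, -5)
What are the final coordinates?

Step 1: Scale → (2, -9)
Step 2: Rotate 90° → (9, 2)
Step 3: Translate → (12, -3)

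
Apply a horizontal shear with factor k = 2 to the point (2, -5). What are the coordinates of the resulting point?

Shear matrix for horizontal shear with factor k = 2:
[[1, 2], [0, 1]]
Result: (2, -5) → (-8, -5)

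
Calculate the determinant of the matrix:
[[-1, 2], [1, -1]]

For a 2×2 matrix [[a, b], [c, d]], det = ad - bc
det = (-1)(-1) - (2)(1) = 1 - 2 = -1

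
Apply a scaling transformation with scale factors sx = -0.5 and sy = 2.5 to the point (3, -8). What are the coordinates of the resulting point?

Scaling matrix:
[[-0.50, 0], [0, 2.50]]
Result: (3 × -0.5, -8 × 2.5) = (-1.5, -20)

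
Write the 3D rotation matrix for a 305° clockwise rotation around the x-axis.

Rotation matrix for clockwise 305° around x-axis:
A clockwise rotation by 305° is a counterclockwise rotation by -305°.
cos(-305°) = 0.5736, sin(-305°) = 0.8192
Result: [[1, 0, 0], [0, 0.5736, -0.8192], [0, 0.8192, 0.5736]]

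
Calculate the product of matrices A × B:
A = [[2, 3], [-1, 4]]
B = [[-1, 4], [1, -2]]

Matrix multiplication:
C[0][0] = 2×-1 + 3×1 = 1
C[0][1] = 2×4 + 3×-2 = 2
C[1][0] = -1×-1 + 4×1 = 5
C[1][1] = -1×4 + 4×-2 = -12
Result: [[1, 2], [5, -12]]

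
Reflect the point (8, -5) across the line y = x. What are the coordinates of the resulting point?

Reflection across line y = x: (8, -5) → (-5, 8)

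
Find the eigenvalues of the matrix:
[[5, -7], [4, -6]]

Characteristic equation: det(A - λI) = 0
λ² - (trace)λ + (det) = 0
trace = 5 + -6 = -1, det = (5)(-6) - (-7)(4) = -2
λ² - (-1)λ + (-2) = 0
λ = (-1 ± √((-1)² - 4·(-2))) / 2 = (-1 ± √9) / 2
Solving: λ = -2, 1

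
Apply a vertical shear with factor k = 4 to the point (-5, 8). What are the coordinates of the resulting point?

Shear matrix for vertical shear with factor k = 4:
[[1, 0], [4, 1]]
Result: (-5, 8) → (-5, -12)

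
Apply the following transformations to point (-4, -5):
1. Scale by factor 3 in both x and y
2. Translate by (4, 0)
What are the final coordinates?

Step 1: Scale (-4, -5) by 3 → (-12, -15)
Step 2: Translate by (4, 0) → (-8, -15)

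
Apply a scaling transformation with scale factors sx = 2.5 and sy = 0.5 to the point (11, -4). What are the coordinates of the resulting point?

Scaling matrix:
[[2.50, 0], [0, 0.50]]
Result: (11 × 2.5, -4 × 0.5) = (27.5, -2)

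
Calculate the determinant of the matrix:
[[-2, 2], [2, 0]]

For a 2×2 matrix [[a, b], [c, d]], det = ad - bc
det = (-2)(0) - (2)(2) = 0 - 4 = -4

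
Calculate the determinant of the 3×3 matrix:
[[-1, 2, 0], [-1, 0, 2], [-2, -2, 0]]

Expansion along first row:
det = -1·det([[0,2],[-2,0]]) - 2·det([[-1,2],[-2,0]]) + 0·det([[-1,0],[-2,-2]])
    = -1·(0·0 - 2·-2) - 2·(-1·0 - 2·-2) + 0·(-1·-2 - 0·-2)
    = -1·4 - 2·4 + 0·2
    = -4 + -8 + 0 = -12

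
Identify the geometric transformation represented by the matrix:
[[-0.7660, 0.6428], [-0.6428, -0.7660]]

This matrix represents: rotation by 220° counterclockwise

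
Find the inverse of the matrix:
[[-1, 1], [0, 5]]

For [[a,b],[c,d]], inverse = (1/det)·[[d,-b],[-c,a]]
det = (-1)(5) - (1)(0) = -5 - 0 = -5
Inverse = (1/-5)·[[5, -1], [0, -1]]
= [[-1, 1/5], [0, 1/5]]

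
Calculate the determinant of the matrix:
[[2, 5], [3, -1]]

For a 2×2 matrix [[a, b], [c, d]], det = ad - bc
det = (2)(-1) - (5)(3) = -2 - 15 = -17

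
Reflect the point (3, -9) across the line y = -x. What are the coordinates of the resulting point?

Reflection across line y = -x: (3, -9) → (9, -3)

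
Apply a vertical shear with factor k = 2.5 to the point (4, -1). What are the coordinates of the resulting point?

Shear matrix for vertical shear with factor k = 2.5:
[[1, 0], [2.50, 1]]
Result: (4, -1) → (4, 9)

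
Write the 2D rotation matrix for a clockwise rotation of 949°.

Rotation matrix formula: [[cos θ, -sin θ], [sin θ, cos θ]]
A clockwise rotation by 949° is equivalent to a counterclockwise rotation by -949°.
For θ = -949°:
cos(-949°) = -0.6561
sin(-949°) = 0.7547
Result: [[-0.6561, -0.7547], [0.7547, -0.6561]]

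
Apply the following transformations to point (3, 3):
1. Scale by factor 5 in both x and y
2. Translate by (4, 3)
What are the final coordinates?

Step 1: Scale (3, 3) by 5 → (15, 15)
Step 2: Translate by (4, 3) → (19, 18)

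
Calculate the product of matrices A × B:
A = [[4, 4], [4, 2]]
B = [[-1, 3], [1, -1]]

Matrix multiplication:
C[0][0] = 4×-1 + 4×1 = 0
C[0][1] = 4×3 + 4×-1 = 8
C[1][0] = 4×-1 + 2×1 = -2
C[1][1] = 4×3 + 2×-1 = 10
Result: [[0, 8], [-2, 10]]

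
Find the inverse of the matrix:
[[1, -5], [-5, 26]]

For [[a,b],[c,d]], inverse = (1/det)·[[d,-b],[-c,a]]
det = (1)(26) - (-5)(-5) = 26 - 25 = 1
Inverse = [[26, 5], [5, 1]]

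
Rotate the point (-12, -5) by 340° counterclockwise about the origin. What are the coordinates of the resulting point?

Rotation matrix for 340°: [[cos 340°, -sin 340°], [sin 340°, cos 340°]] ≈ [[0.939693, 0.342020], [-0.342020, 0.939693]]
[[0.939693, 0.342020], [-0.342020, 0.939693]] × [-12, -5]ᵀ ≈ [-12.9864, -0.5942]ᵀ
Result: (-12.9864, -0.5942)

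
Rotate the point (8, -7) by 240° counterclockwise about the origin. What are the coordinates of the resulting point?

Rotation matrix for 240°: [[cos 240°, -sin 240°], [sin 240°, cos 240°]] ≈ [[-0.500000, 0.866025], [-0.866025, -0.500000]]
[[-0.500000, 0.866025], [-0.866025, -0.500000]] × [8, -7]ᵀ ≈ [-10.0622, -3.4282]ᵀ
Result: (-10.0622, -3.4282)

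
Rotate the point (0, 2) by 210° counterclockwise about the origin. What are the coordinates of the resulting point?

Rotation matrix for 210°: [[cos 210°, -sin 210°], [sin 210°, cos 210°]] ≈ [[-0.866025, 0.500000], [-0.500000, -0.866025]]
[[-0.866025, 0.500000], [-0.500000, -0.866025]] × [0, 2]ᵀ ≈ [1, -1.7321]ᵀ
Result: (1, -1.7321)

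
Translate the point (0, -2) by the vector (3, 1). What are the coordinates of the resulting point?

Translation by (3, 1) (homogeneous matrix [[1, 0, 3], [0, 1, 1], [0, 0, 1]]):
x' = 0 + 3 = 3
y' = -2 + 1 = -1
Result: (3, -1)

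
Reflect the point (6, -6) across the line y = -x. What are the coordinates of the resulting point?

Reflection across line y = -x: (6, -6) → (6, -6)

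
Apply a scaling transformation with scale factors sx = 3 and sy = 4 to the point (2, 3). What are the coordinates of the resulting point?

Scaling matrix:
[[3, 0], [0, 4]]
Result: (2 × 3, 3 × 4) = (6, 12)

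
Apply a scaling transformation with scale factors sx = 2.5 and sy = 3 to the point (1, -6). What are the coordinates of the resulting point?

Scaling matrix:
[[2.50, 0], [0, 3]]
Result: (1 × 2.5, -6 × 3) = (2.5, -18)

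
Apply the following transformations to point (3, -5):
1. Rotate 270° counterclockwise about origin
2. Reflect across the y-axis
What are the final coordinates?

Step 1: Rotate 270° → (-5, -3)
Step 2: Reflect across y-axis → (5, -3)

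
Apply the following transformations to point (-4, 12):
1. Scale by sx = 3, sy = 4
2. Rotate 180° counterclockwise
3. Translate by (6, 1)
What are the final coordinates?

Step 1: Scale → (-12, 48)
Step 2: Rotate 180° → (12, -48)
Step 3: Translate → (18, -47)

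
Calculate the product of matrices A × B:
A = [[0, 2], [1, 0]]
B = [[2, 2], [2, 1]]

Matrix multiplication:
C[0][0] = 0×2 + 2×2 = 4
C[0][1] = 0×2 + 2×1 = 2
C[1][0] = 1×2 + 0×2 = 2
C[1][1] = 1×2 + 0×1 = 2
Result: [[4, 2], [2, 2]]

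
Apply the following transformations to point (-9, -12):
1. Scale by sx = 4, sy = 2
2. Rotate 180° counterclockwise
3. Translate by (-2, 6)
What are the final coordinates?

Step 1: Scale → (-36, -24)
Step 2: Rotate 180° → (36, 24)
Step 3: Translate → (34, 30)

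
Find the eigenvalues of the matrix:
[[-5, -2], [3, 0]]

Characteristic equation: det(A - λI) = 0
λ² - (trace)λ + (det) = 0
trace = -5 + 0 = -5, det = (-5)(0) - (-2)(3) = 6
λ² - (-5)λ + (6) = 0
λ = (-5 ± √((-5)² - 4·(6))) / 2 = (-5 ± √1) / 2
Solving: λ = -3, -2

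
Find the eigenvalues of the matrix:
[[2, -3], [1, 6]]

Characteristic equation: det(A - λI) = 0
λ² - (trace)λ + (det) = 0
trace = 2 + 6 = 8, det = (2)(6) - (-3)(1) = 15
λ² - (8)λ + (15) = 0
λ = (8 ± √((8)² - 4·(15))) / 2 = (8 ± √4) / 2
Solving: λ = 3, 5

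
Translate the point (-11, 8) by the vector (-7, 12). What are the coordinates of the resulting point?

Translation by (-7, 12) (homogeneous matrix [[1, 0, -7], [0, 1, 12], [0, 0, 1]]):
x' = -11 + -7 = -18
y' = 8 + 12 = 20
Result: (-18, 20)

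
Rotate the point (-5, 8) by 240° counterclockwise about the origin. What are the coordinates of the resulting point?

Rotation matrix for 240°: [[cos 240°, -sin 240°], [sin 240°, cos 240°]] ≈ [[-0.500000, 0.866025], [-0.866025, -0.500000]]
[[-0.500000, 0.866025], [-0.866025, -0.500000]] × [-5, 8]ᵀ ≈ [9.4282, 0.3301]ᵀ
Result: (9.4282, 0.3301)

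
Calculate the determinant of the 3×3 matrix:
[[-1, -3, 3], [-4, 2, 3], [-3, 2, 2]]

Expansion along first row:
det = -1·det([[2,3],[2,2]]) - -3·det([[-4,3],[-3,2]]) + 3·det([[-4,2],[-3,2]])
    = -1·(2·2 - 3·2) - -3·(-4·2 - 3·-3) + 3·(-4·2 - 2·-3)
    = -1·-2 - -3·1 + 3·-2
    = 2 + 3 + -6 = -1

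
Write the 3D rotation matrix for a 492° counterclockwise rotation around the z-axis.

Rotation matrix for counterclockwise 492° around z-axis:
cos(492°) = -0.6691, sin(492°) = 0.7431
Result: [[-0.6691, -0.7431, 0], [0.7431, -0.6691, 0], [0, 0, 1]]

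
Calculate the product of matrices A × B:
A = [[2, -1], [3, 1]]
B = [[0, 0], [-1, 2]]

Matrix multiplication:
C[0][0] = 2×0 + -1×-1 = 1
C[0][1] = 2×0 + -1×2 = -2
C[1][0] = 3×0 + 1×-1 = -1
C[1][1] = 3×0 + 1×2 = 2
Result: [[1, -2], [-1, 2]]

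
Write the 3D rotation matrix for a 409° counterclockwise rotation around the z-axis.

Rotation matrix for counterclockwise 409° around z-axis:
cos(409°) = 0.6561, sin(409°) = 0.7547
Result: [[0.6561, -0.7547, 0], [0.7547, 0.6561, 0], [0, 0, 1]]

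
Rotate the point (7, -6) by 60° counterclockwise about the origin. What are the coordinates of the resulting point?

Rotation matrix for 60°: [[cos 60°, -sin 60°], [sin 60°, cos 60°]] ≈ [[0.500000, -0.866025], [0.866025, 0.500000]]
[[0.500000, -0.866025], [0.866025, 0.500000]] × [7, -6]ᵀ ≈ [8.6962, 3.0622]ᵀ
Result: (8.6962, 3.0622)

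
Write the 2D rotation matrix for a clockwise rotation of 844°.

Rotation matrix formula: [[cos θ, -sin θ], [sin θ, cos θ]]
A clockwise rotation by 844° is equivalent to a counterclockwise rotation by -844°.
For θ = -844°:
cos(-844°) = -0.5592
sin(-844°) = -0.8290
Result: [[-0.5592, 0.8290], [-0.8290, -0.5592]]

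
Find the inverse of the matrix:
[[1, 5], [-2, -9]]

For [[a,b],[c,d]], inverse = (1/det)·[[d,-b],[-c,a]]
det = (1)(-9) - (5)(-2) = -9 - -10 = 1
Inverse = [[-9, -5], [2, 1]]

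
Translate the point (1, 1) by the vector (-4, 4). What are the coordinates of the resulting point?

Translation by (-4, 4) (homogeneous matrix [[1, 0, -4], [0, 1, 4], [0, 0, 1]]):
x' = 1 + -4 = -3
y' = 1 + 4 = 5
Result: (-3, 5)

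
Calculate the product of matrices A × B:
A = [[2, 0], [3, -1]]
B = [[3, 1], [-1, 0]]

Matrix multiplication:
C[0][0] = 2×3 + 0×-1 = 6
C[0][1] = 2×1 + 0×0 = 2
C[1][0] = 3×3 + -1×-1 = 10
C[1][1] = 3×1 + -1×0 = 3
Result: [[6, 2], [10, 3]]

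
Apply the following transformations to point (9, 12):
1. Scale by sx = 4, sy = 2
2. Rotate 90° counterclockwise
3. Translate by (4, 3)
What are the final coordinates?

Step 1: Scale → (36, 24)
Step 2: Rotate 90° → (-24, 36)
Step 3: Translate → (-20, 39)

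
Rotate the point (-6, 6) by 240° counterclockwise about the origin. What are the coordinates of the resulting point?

Rotation matrix for 240°: [[cos 240°, -sin 240°], [sin 240°, cos 240°]] ≈ [[-0.500000, 0.866025], [-0.866025, -0.500000]]
[[-0.500000, 0.866025], [-0.866025, -0.500000]] × [-6, 6]ᵀ ≈ [8.1962, 2.1962]ᵀ
Result: (8.1962, 2.1962)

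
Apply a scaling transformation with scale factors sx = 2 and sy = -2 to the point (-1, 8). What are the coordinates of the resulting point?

Scaling matrix:
[[2, 0], [0, -2]]
Result: (-1 × 2, 8 × -2) = (-2, -16)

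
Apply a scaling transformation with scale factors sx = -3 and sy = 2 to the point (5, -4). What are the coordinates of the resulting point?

Scaling matrix:
[[-3, 0], [0, 2]]
Result: (5 × -3, -4 × 2) = (-15, -8)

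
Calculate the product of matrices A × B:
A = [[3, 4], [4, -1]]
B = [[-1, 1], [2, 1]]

Matrix multiplication:
C[0][0] = 3×-1 + 4×2 = 5
C[0][1] = 3×1 + 4×1 = 7
C[1][0] = 4×-1 + -1×2 = -6
C[1][1] = 4×1 + -1×1 = 3
Result: [[5, 7], [-6, 3]]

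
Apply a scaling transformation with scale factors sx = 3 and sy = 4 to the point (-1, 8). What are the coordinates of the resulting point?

Scaling matrix:
[[3, 0], [0, 4]]
Result: (-1 × 3, 8 × 4) = (-3, 32)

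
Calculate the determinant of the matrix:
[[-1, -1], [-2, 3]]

For a 2×2 matrix [[a, b], [c, d]], det = ad - bc
det = (-1)(3) - (-1)(-2) = -3 - 2 = -5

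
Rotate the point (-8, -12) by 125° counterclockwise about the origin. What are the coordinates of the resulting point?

Rotation matrix for 125°: [[cos 125°, -sin 125°], [sin 125°, cos 125°]] ≈ [[-0.573576, -0.819152], [0.819152, -0.573576]]
[[-0.573576, -0.819152], [0.819152, -0.573576]] × [-8, -12]ᵀ ≈ [14.4184, 0.3297]ᵀ
Result: (14.4184, 0.3297)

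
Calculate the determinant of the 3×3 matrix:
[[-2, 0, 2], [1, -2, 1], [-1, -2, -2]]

Expansion along first row:
det = -2·det([[-2,1],[-2,-2]]) - 0·det([[1,1],[-1,-2]]) + 2·det([[1,-2],[-1,-2]])
    = -2·(-2·-2 - 1·-2) - 0·(1·-2 - 1·-1) + 2·(1·-2 - -2·-1)
    = -2·6 - 0·-1 + 2·-4
    = -12 + 0 + -8 = -20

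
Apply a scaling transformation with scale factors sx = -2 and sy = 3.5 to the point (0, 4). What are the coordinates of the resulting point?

Scaling matrix:
[[-2, 0], [0, 3.50]]
Result: (0 × -2, 4 × 3.5) = (0, 14)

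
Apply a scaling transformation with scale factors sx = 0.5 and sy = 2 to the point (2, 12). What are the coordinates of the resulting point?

Scaling matrix:
[[0.50, 0], [0, 2]]
Result: (2 × 0.5, 12 × 2) = (1, 24)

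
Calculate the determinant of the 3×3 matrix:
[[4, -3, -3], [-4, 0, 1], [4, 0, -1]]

Expansion along first row:
det = 4·det([[0,1],[0,-1]]) - -3·det([[-4,1],[4,-1]]) + -3·det([[-4,0],[4,0]])
    = 4·(0·-1 - 1·0) - -3·(-4·-1 - 1·4) + -3·(-4·0 - 0·4)
    = 4·0 - -3·0 + -3·0
    = 0 + 0 + 0 = 0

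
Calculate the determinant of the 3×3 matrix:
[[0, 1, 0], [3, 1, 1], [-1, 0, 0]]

Expansion along first row:
det = 0·det([[1,1],[0,0]]) - 1·det([[3,1],[-1,0]]) + 0·det([[3,1],[-1,0]])
    = 0·(1·0 - 1·0) - 1·(3·0 - 1·-1) + 0·(3·0 - 1·-1)
    = 0·0 - 1·1 + 0·1
    = 0 + -1 + 0 = -1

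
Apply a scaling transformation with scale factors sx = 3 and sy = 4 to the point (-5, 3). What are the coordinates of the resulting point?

Scaling matrix:
[[3, 0], [0, 4]]
Result: (-5 × 3, 3 × 4) = (-15, 12)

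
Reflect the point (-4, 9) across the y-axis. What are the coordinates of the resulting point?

Reflection across y-axis: (-4, 9) → (4, 9)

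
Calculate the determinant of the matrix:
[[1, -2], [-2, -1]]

For a 2×2 matrix [[a, b], [c, d]], det = ad - bc
det = (1)(-1) - (-2)(-2) = -1 - 4 = -5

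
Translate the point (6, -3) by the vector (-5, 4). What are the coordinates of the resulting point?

Translation by (-5, 4) (homogeneous matrix [[1, 0, -5], [0, 1, 4], [0, 0, 1]]):
x' = 6 + -5 = 1
y' = -3 + 4 = 1
Result: (1, 1)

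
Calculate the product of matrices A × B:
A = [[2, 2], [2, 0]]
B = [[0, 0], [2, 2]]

Matrix multiplication:
C[0][0] = 2×0 + 2×2 = 4
C[0][1] = 2×0 + 2×2 = 4
C[1][0] = 2×0 + 0×2 = 0
C[1][1] = 2×0 + 0×2 = 0
Result: [[4, 4], [0, 0]]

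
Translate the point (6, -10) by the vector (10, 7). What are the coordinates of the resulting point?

Translation by (10, 7) (homogeneous matrix [[1, 0, 10], [0, 1, 7], [0, 0, 1]]):
x' = 6 + 10 = 16
y' = -10 + 7 = -3
Result: (16, -3)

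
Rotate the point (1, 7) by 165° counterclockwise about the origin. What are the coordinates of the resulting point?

Rotation matrix for 165°: [[cos 165°, -sin 165°], [sin 165°, cos 165°]] ≈ [[-0.965926, -0.258819], [0.258819, -0.965926]]
[[-0.965926, -0.258819], [0.258819, -0.965926]] × [1, 7]ᵀ ≈ [-2.7777, -6.5027]ᵀ
Result: (-2.7777, -6.5027)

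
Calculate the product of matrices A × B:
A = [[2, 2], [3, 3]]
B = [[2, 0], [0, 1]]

Matrix multiplication:
C[0][0] = 2×2 + 2×0 = 4
C[0][1] = 2×0 + 2×1 = 2
C[1][0] = 3×2 + 3×0 = 6
C[1][1] = 3×0 + 3×1 = 3
Result: [[4, 2], [6, 3]]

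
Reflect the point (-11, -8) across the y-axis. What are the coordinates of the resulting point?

Reflection across y-axis: (-11, -8) → (11, -8)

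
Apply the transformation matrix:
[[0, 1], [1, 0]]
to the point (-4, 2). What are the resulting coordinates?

Matrix multiplication:
[[0, 1], [1, 0]] × [-4, 2]ᵀ
= [(0)(-4) + (1)(2), (1)(-4) + (0)(2)]ᵀ
= [2, -4]ᵀ
Result: (2, -4)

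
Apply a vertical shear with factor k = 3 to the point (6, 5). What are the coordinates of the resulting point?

Shear matrix for vertical shear with factor k = 3:
[[1, 0], [3, 1]]
Result: (6, 5) → (6, 23)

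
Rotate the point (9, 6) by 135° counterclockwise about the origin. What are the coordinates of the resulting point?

Rotation matrix for 135°: [[cos 135°, -sin 135°], [sin 135°, cos 135°]] ≈ [[-0.707107, -0.707107], [0.707107, -0.707107]]
[[-0.707107, -0.707107], [0.707107, -0.707107]] × [9, 6]ᵀ ≈ [-10.6066, 2.1213]ᵀ
Result: (-10.6066, 2.1213)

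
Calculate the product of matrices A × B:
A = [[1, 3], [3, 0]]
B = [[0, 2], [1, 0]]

Matrix multiplication:
C[0][0] = 1×0 + 3×1 = 3
C[0][1] = 1×2 + 3×0 = 2
C[1][0] = 3×0 + 0×1 = 0
C[1][1] = 3×2 + 0×0 = 6
Result: [[3, 2], [0, 6]]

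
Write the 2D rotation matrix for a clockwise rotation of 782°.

Rotation matrix formula: [[cos θ, -sin θ], [sin θ, cos θ]]
A clockwise rotation by 782° is equivalent to a counterclockwise rotation by -782°.
For θ = -782°:
cos(-782°) = 0.4695
sin(-782°) = -0.8829
Result: [[0.4695, 0.8829], [-0.8829, 0.4695]]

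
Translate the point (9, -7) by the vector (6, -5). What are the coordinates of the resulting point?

Translation by (6, -5) (homogeneous matrix [[1, 0, 6], [0, 1, -5], [0, 0, 1]]):
x' = 9 + 6 = 15
y' = -7 + -5 = -12
Result: (15, -12)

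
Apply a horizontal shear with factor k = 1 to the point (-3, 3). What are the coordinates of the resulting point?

Shear matrix for horizontal shear with factor k = 1:
[[1, 1], [0, 1]]
Result: (-3, 3) → (0, 3)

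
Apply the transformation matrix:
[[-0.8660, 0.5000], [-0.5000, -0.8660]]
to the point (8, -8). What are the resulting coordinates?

Matrix multiplication:
[[-0.8660, 0.5000], [-0.5000, -0.8660]] × [8, -8]ᵀ
= [(-0.8660)(8) + (0.5000)(-8), (-0.5000)(8) + (-0.8660)(-8)]ᵀ
= [-10.9280, 2.9280]ᵀ
Result: (-10.9280, 2.9280)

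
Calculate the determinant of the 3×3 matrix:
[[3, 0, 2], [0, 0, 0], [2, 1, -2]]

Expansion along first row:
det = 3·det([[0,0],[1,-2]]) - 0·det([[0,0],[2,-2]]) + 2·det([[0,0],[2,1]])
    = 3·(0·-2 - 0·1) - 0·(0·-2 - 0·2) + 2·(0·1 - 0·2)
    = 3·0 - 0·0 + 2·0
    = 0 + 0 + 0 = 0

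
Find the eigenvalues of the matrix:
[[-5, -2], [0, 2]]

Characteristic equation: det(A - λI) = 0
λ² - (trace)λ + (det) = 0
trace = -5 + 2 = -3, det = (-5)(2) - (-2)(0) = -10
λ² - (-3)λ + (-10) = 0
λ = (-3 ± √((-3)² - 4·(-10))) / 2 = (-3 ± √49) / 2
Solving: λ = -5, 2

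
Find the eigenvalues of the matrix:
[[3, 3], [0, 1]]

Characteristic equation: det(A - λI) = 0
λ² - (trace)λ + (det) = 0
trace = 3 + 1 = 4, det = (3)(1) - (3)(0) = 3
λ² - (4)λ + (3) = 0
λ = (4 ± √((4)² - 4·(3))) / 2 = (4 ± √4) / 2
Solving: λ = 1, 3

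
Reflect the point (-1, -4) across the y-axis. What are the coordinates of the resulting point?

Reflection across y-axis: (-1, -4) → (1, -4)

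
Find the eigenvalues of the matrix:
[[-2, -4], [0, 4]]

Characteristic equation: det(A - λI) = 0
λ² - (trace)λ + (det) = 0
trace = -2 + 4 = 2, det = (-2)(4) - (-4)(0) = -8
λ² - (2)λ + (-8) = 0
λ = (2 ± √((2)² - 4·(-8))) / 2 = (2 ± √36) / 2
Solving: λ = -2, 4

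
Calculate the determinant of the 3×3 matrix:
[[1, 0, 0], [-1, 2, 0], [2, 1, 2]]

Expansion along first row:
det = 1·det([[2,0],[1,2]]) - 0·det([[-1,0],[2,2]]) + 0·det([[-1,2],[2,1]])
    = 1·(2·2 - 0·1) - 0·(-1·2 - 0·2) + 0·(-1·1 - 2·2)
    = 1·4 - 0·-2 + 0·-5
    = 4 + 0 + 0 = 4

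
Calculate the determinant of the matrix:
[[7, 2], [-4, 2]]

For a 2×2 matrix [[a, b], [c, d]], det = ad - bc
det = (7)(2) - (2)(-4) = 14 - -8 = 22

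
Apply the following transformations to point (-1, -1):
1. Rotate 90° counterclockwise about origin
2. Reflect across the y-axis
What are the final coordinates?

Step 1: Rotate 90° → (1, -1)
Step 2: Reflect across y-axis → (-1, -1)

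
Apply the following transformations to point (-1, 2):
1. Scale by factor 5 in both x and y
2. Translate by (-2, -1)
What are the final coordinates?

Step 1: Scale (-1, 2) by 5 → (-5, 10)
Step 2: Translate by (-2, -1) → (-7, 9)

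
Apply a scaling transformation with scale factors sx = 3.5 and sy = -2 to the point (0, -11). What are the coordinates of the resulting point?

Scaling matrix:
[[3.50, 0], [0, -2]]
Result: (0 × 3.5, -11 × -2) = (0, 22)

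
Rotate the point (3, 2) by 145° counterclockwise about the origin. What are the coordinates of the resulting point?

Rotation matrix for 145°: [[cos 145°, -sin 145°], [sin 145°, cos 145°]] ≈ [[-0.819152, -0.573576], [0.573576, -0.819152]]
[[-0.819152, -0.573576], [0.573576, -0.819152]] × [3, 2]ᵀ ≈ [-3.6046, 0.0824]ᵀ
Result: (-3.6046, 0.0824)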